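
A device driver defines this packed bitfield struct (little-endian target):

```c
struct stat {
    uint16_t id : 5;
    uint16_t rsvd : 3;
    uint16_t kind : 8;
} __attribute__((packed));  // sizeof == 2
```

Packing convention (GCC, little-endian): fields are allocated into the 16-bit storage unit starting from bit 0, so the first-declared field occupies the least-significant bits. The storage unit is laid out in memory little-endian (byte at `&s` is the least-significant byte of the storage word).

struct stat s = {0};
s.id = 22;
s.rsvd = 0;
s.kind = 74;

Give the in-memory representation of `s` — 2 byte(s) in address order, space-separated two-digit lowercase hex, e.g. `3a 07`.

[0+:5] id=22 & 0x1f = 0x16; word=0x0016
[5+:3] rsvd=0 & 0x7 = 0x0; word=0x0016
[8+:8] kind=74 & 0xff = 0x4a; word=0x4a16
word = 0x4a16 → little-endian bytes:
  [0]=0x16  [1]=0x4a

16 4a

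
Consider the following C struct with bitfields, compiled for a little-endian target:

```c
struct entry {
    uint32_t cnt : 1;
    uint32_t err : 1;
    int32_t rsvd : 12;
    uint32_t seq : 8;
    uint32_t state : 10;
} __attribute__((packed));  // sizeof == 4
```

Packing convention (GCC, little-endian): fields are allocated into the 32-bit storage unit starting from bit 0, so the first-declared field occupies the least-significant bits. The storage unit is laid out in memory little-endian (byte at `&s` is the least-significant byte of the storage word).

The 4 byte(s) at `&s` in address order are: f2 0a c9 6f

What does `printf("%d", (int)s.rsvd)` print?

700

[0]=0xf2 [1]=0x0a [2]=0xc9 [3]=0x6f (little-endian) → word 0x6fc90af2
cnt [0+:1] = (word>>0) & 0x1 = 0
err [1+:1] = (word>>1) & 0x1 = 1
rsvd [2+:12] = (word>>2) & 0xfff = 700  ←
seq [14+:8] = (word>>14) & 0xff = 36
state [22+:10] = (word>>22) & 0x3ff = 447
rsvd signed 12b, MSB=0: value = 700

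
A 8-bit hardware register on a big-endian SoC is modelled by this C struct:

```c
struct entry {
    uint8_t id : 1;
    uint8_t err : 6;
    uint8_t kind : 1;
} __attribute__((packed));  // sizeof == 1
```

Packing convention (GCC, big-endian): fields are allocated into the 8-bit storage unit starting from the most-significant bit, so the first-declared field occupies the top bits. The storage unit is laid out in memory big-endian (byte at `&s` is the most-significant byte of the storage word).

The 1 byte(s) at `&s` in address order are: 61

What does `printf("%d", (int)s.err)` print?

48

[0]=0x61 (big-endian) → word 0x61
id:1 @ bit 7 → (0x61>>7)&0x1 = 0x0
err:6 @ bit 1 → (0x61>>1)&0x3f = 0x30  ←
kind:1 @ bit 0 → (0x61>>0)&0x1 = 0x1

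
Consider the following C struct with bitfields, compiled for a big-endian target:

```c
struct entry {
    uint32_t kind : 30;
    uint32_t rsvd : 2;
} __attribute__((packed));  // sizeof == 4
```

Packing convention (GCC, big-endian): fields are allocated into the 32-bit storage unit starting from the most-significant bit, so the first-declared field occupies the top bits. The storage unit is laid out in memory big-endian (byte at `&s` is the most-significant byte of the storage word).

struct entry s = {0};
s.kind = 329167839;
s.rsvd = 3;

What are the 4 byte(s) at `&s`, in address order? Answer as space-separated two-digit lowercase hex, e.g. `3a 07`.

4e 7a cf 7f

[2+:30] kind=329167839 & 0x3fffffff = 0x139eb3df; word=0x4e7acf7c
[0+:2] rsvd=3 & 0x3 = 0x3; word=0x4e7acf7f
word = 0x4e7acf7f → big-endian bytes:
  [0]=0x4e  [1]=0x7a  [2]=0xcf  [3]=0x7f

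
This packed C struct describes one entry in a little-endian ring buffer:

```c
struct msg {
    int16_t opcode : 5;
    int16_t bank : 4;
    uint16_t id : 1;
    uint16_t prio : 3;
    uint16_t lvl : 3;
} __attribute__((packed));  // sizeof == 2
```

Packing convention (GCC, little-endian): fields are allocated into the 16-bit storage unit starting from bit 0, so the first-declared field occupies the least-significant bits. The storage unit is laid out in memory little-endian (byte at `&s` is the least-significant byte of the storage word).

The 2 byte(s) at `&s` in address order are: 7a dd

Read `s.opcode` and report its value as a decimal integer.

-6

[0]=0x7a [1]=0xdd (little-endian) → word 0xdd7a
opcode [0+:5] = (word>>0) & 0x1f = 26  ←
bank [5+:4] = (word>>5) & 0xf = 11
id [9+:1] = (word>>9) & 0x1 = 0
prio [10+:3] = (word>>10) & 0x7 = 7
lvl [13+:3] = (word>>13) & 0x7 = 6
opcode signed 5b, MSB=1: 26 - 32 = -6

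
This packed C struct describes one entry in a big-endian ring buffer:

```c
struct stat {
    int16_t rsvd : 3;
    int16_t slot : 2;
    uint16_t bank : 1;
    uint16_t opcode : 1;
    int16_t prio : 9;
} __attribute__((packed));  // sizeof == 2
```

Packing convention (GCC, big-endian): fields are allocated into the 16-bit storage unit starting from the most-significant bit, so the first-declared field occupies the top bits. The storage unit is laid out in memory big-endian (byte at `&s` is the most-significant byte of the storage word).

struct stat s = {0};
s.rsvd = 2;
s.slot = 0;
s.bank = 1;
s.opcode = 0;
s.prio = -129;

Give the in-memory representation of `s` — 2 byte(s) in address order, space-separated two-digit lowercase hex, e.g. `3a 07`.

45 7f

rsvd (3b) val=2 bits=0x2 at bit 13: 0x4000
slot (2b) val=0 bits=0x0 at bit 11: 0x4000
bank (1b) val=1 bits=0x1 at bit 10: 0x4400
opcode (1b) val=0 bits=0x0 at bit 9: 0x4400
prio (9b) val=-129 bits=0x17f at bit 0: 0x457f
word = 0x457f → big-endian bytes:
  [0]=0x45  [1]=0x7f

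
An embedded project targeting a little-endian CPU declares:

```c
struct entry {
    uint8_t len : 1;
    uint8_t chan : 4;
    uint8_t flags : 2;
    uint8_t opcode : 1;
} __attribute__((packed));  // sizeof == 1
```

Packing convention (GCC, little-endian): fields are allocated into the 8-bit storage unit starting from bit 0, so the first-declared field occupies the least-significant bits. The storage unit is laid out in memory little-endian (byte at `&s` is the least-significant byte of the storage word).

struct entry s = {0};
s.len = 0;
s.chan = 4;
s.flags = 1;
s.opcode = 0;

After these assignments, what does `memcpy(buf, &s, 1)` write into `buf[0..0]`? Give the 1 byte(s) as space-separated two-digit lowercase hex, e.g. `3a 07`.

[0+:1] len=0 & 0x1 = 0x0; word=0x00
[1+:4] chan=4 & 0xf = 0x4; word=0x08
[5+:2] flags=1 & 0x3 = 0x1; word=0x28
[7+:1] opcode=0 & 0x1 = 0x0; word=0x28
word = 0x28 → little-endian bytes:
  [0]=0x28

28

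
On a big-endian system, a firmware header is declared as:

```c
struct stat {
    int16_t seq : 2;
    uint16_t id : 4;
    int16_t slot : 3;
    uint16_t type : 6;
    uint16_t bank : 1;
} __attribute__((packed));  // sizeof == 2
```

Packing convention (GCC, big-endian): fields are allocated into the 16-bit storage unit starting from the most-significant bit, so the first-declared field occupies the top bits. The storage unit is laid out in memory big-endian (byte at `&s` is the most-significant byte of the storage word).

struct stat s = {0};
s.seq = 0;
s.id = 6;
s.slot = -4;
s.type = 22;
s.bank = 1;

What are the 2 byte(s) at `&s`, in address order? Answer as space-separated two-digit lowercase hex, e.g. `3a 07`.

seq (2b) val=0 bits=0x0 at bit 14: 0x0000
id (4b) val=6 bits=0x6 at bit 10: 0x1800
slot (3b) val=-4 bits=0x4 at bit 7: 0x1a00
type (6b) val=22 bits=0x16 at bit 1: 0x1a2c
bank (1b) val=1 bits=0x1 at bit 0: 0x1a2d
word = 0x1a2d → big-endian bytes:
  [0]=0x1a  [1]=0x2d

1a 2d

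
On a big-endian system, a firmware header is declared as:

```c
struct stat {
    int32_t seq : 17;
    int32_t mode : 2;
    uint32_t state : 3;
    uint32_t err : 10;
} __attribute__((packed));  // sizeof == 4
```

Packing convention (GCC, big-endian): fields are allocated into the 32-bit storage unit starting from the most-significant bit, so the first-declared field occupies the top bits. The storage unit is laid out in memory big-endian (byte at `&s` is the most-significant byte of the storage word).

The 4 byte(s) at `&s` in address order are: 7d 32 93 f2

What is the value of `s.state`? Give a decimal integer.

4

[0]=0x7d [1]=0x32 [2]=0x93 [3]=0xf2 (big-endian) → word 0x7d3293f2
seq [15+:17] = (word>>15) & 0x1ffff = 64101
mode [13+:2] = (word>>13) & 0x3 = 0
state [10+:3] = (word>>10) & 0x7 = 4  ←
err [0+:10] = (word>>0) & 0x3ff = 1010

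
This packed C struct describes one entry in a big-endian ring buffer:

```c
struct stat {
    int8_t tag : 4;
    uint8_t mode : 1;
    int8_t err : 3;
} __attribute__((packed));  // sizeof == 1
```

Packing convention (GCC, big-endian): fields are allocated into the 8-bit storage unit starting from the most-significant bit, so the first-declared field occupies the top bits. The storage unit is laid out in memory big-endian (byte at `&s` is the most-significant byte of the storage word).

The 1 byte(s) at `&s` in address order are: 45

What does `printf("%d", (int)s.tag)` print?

4

[0]=0x45 (big-endian) → word 0x45
tag [4+:4] = (word>>4) & 0xf = 4  ←
mode [3+:1] = (word>>3) & 0x1 = 0
err [0+:3] = (word>>0) & 0x7 = 5
tag signed 4b, MSB=0: value = 4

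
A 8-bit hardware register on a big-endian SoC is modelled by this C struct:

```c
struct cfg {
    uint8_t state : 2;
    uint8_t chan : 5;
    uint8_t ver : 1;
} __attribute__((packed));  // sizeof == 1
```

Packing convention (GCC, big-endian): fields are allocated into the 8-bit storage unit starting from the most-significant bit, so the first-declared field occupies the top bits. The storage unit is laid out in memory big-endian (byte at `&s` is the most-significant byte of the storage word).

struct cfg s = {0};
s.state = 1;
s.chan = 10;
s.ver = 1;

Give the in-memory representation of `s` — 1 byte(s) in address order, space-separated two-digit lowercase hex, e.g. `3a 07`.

state:2 = 1 → 0x1 << 6 → word 0x40
chan:5 = 10 → 0xa << 1 → word 0x54
ver:1 = 1 → 0x1 << 0 → word 0x55
word = 0x55 → big-endian bytes:
  [0]=0x55

55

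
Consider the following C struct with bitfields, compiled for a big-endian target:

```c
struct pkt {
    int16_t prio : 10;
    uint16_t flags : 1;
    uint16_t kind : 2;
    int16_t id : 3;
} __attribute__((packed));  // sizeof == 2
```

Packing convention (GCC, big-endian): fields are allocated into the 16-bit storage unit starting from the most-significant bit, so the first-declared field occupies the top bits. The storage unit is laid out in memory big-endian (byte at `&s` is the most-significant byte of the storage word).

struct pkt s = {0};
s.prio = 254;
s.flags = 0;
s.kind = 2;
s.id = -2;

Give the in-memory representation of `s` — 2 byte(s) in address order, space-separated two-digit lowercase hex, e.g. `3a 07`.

prio (10b) val=254 bits=0xfe at bit 6: 0x3f80
flags (1b) val=0 bits=0x0 at bit 5: 0x3f80
kind (2b) val=2 bits=0x2 at bit 3: 0x3f90
id (3b) val=-2 bits=0x6 at bit 0: 0x3f96
word = 0x3f96 → big-endian bytes:
  [0]=0x3f  [1]=0x96

3f 96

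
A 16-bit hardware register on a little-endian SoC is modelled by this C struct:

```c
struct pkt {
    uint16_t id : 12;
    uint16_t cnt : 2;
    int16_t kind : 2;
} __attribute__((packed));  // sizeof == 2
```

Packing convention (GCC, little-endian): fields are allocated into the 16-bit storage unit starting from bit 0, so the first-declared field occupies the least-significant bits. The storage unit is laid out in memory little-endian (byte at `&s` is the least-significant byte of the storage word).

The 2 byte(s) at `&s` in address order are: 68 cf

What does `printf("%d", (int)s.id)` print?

3944

[0]=0x68 [1]=0xcf (little-endian) → word 0xcf68
id [0+:12] = (word>>0) & 0xfff = 3944  ←
cnt [12+:2] = (word>>12) & 0x3 = 0
kind [14+:2] = (word>>14) & 0x3 = 3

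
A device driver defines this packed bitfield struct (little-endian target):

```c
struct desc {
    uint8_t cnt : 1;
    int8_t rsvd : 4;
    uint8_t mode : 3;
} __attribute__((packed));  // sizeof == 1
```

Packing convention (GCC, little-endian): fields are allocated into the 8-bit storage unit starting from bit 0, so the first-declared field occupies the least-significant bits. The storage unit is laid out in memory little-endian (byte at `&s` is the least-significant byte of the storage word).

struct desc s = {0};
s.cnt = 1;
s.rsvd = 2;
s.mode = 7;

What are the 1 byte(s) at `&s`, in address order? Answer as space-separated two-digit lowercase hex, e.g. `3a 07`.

e5

cnt:1 = 1 → 0x1 << 0 → word 0x01
rsvd:4 = 2 → 0x2 << 1 → word 0x05
mode:3 = 7 → 0x7 << 5 → word 0xe5
word = 0xe5 → little-endian bytes:
  [0]=0xe5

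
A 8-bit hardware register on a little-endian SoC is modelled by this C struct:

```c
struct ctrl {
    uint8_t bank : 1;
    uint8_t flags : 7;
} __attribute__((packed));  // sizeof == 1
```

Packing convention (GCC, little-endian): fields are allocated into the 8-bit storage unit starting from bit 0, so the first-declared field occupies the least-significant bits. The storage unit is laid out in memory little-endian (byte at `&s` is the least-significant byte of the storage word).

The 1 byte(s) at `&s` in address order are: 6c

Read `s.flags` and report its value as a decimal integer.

[0]=0x6c (little-endian) → word 0x6c
bank [0+:1] = (word>>0) & 0x1 = 0
flags [1+:7] = (word>>1) & 0x7f = 54  ←

54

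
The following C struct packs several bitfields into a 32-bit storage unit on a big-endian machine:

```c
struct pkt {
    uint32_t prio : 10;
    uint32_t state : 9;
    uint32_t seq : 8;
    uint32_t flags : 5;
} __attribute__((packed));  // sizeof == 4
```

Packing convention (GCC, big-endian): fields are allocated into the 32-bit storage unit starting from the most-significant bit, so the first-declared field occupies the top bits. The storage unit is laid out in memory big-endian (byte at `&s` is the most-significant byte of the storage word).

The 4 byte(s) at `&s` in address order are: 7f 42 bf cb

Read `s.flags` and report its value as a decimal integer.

[0]=0x7f [1]=0x42 [2]=0xbf [3]=0xcb (big-endian) → word 0x7f42bfcb
prio:10 @ bit 22 → (0x7f42bfcb>>22)&0x3ff = 0x1fd
state:9 @ bit 13 → (0x7f42bfcb>>13)&0x1ff = 0x15
seq:8 @ bit 5 → (0x7f42bfcb>>5)&0xff = 0xfe
flags:5 @ bit 0 → (0x7f42bfcb>>0)&0x1f = 0xb  ←

11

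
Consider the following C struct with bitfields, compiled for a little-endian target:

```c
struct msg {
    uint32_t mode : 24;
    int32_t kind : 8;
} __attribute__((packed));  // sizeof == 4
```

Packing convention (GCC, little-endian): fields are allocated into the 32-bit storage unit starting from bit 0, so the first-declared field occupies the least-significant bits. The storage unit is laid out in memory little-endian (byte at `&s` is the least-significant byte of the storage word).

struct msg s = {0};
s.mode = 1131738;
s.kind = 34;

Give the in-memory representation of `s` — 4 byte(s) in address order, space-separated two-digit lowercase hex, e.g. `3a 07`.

da 44 11 22

mode:24 = 1131738 → 0x1144da << 0 → word 0x001144da
kind:8 = 34 → 0x22 << 24 → word 0x221144da
word = 0x221144da → little-endian bytes:
  [0]=0xda  [1]=0x44  [2]=0x11  [3]=0x22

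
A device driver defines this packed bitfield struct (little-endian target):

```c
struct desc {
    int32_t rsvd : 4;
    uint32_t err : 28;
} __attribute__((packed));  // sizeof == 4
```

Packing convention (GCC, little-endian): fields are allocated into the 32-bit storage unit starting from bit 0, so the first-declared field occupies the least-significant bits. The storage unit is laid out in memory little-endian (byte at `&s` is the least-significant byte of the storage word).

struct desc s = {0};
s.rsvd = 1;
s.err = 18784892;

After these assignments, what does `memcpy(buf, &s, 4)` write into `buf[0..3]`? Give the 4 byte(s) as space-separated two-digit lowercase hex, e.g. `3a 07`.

rsvd:4 = 1 → 0x1 << 0 → word 0x00000001
err:28 = 18784892 → 0x11ea27c << 4 → word 0x11ea27c1
word = 0x11ea27c1 → little-endian bytes:
  [0]=0xc1  [1]=0x27  [2]=0xea  [3]=0x11

c1 27 ea 11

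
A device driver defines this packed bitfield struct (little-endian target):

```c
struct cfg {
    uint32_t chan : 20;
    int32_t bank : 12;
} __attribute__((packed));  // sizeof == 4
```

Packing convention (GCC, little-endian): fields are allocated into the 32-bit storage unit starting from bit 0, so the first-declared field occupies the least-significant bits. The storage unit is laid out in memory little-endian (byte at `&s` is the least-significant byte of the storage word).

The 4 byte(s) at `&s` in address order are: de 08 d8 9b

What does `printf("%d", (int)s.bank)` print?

[0]=0xde [1]=0x08 [2]=0xd8 [3]=0x9b (little-endian) → word 0x9bd808de
chan [0+:20] = (word>>0) & 0xfffff = 526558
bank [20+:12] = (word>>20) & 0xfff = 2493  ←
bank signed 12b, MSB=1: 2493 - 4096 = -1603

-1603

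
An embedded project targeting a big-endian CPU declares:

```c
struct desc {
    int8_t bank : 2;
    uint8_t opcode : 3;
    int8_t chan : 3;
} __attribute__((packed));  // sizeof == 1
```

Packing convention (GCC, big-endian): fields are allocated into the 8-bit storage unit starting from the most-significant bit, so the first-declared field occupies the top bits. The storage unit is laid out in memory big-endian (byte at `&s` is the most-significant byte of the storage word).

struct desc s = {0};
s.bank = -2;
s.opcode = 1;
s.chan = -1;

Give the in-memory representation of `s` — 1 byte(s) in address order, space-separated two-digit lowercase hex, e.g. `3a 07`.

8f

[6+:2] bank=-2 & 0x3 = 0x2; word=0x80
[3+:3] opcode=1 & 0x7 = 0x1; word=0x88
[0+:3] chan=-1 & 0x7 = 0x7; word=0x8f
word = 0x8f → big-endian bytes:
  [0]=0x8f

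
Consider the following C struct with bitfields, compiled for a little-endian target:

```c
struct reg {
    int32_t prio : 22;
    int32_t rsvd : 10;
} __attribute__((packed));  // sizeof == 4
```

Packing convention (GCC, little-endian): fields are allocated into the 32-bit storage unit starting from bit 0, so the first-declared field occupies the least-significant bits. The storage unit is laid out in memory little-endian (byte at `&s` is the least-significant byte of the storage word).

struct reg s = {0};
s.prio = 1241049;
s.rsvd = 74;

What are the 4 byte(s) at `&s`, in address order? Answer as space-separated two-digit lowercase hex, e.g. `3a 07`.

prio:22 = 1241049 → 0x12efd9 << 0 → word 0x0012efd9
rsvd:10 = 74 → 0x4a << 22 → word 0x1292efd9
word = 0x1292efd9 → little-endian bytes:
  [0]=0xd9  [1]=0xef  [2]=0x92  [3]=0x12

d9 ef 92 12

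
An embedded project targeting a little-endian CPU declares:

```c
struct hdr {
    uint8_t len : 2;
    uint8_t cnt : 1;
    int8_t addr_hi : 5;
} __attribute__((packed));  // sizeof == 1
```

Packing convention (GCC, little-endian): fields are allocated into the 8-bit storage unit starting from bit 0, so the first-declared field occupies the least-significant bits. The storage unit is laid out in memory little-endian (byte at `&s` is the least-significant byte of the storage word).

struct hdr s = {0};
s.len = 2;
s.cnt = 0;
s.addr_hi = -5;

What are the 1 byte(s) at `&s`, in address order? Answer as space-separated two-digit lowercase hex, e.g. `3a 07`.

len:2 = 2 → 0x2 << 0 → word 0x02
cnt:1 = 0 → 0x0 << 2 → word 0x02
addr_hi:5 = -5 → 0x1b << 3 → word 0xda
word = 0xda → little-endian bytes:
  [0]=0xda

da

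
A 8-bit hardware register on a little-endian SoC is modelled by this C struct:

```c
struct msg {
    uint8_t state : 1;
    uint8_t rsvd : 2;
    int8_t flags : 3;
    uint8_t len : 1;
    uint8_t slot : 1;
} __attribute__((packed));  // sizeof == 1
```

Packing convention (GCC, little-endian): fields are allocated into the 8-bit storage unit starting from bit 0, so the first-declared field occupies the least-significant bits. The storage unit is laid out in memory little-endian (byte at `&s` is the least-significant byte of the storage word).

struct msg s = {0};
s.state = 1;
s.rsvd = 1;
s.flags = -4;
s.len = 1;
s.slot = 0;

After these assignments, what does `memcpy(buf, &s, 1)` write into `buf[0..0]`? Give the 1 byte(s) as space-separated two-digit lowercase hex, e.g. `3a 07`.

63

state:1 = 1 → 0x1 << 0 → word 0x01
rsvd:2 = 1 → 0x1 << 1 → word 0x03
flags:3 = -4 → 0x4 << 3 → word 0x23
len:1 = 1 → 0x1 << 6 → word 0x63
slot:1 = 0 → 0x0 << 7 → word 0x63
word = 0x63 → little-endian bytes:
  [0]=0x63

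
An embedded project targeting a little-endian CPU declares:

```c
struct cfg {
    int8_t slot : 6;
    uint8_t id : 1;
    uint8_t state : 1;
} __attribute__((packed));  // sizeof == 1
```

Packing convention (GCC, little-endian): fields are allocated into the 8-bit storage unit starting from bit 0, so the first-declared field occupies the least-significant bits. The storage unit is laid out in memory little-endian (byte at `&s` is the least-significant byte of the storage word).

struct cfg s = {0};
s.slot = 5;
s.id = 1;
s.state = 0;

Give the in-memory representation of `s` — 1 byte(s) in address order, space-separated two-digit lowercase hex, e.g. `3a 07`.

[0+:6] slot=5 & 0x3f = 0x5; word=0x05
[6+:1] id=1 & 0x1 = 0x1; word=0x45
[7+:1] state=0 & 0x1 = 0x0; word=0x45
word = 0x45 → little-endian bytes:
  [0]=0x45

45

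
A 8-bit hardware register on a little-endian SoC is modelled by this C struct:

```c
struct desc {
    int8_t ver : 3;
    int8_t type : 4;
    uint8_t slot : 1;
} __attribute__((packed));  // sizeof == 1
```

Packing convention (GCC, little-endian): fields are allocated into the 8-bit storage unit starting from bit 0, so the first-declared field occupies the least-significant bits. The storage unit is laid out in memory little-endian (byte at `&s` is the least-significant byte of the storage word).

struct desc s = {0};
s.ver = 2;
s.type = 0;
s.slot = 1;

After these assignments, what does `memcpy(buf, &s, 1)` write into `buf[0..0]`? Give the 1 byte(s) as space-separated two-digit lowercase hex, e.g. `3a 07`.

[0+:3] ver=2 & 0x7 = 0x2; word=0x02
[3+:4] type=0 & 0xf = 0x0; word=0x02
[7+:1] slot=1 & 0x1 = 0x1; word=0x82
word = 0x82 → little-endian bytes:
  [0]=0x82

82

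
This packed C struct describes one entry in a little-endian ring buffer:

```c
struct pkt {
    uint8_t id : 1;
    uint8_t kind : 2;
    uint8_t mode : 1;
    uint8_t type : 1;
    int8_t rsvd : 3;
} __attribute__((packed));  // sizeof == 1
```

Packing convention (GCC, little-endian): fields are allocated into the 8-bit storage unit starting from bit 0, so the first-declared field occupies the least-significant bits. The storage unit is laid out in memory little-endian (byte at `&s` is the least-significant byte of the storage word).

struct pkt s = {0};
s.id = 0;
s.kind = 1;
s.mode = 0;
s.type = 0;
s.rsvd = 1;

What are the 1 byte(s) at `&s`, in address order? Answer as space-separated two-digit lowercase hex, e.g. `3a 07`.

22

id (1b) val=0 bits=0x0 at bit 0: 0x00
kind (2b) val=1 bits=0x1 at bit 1: 0x02
mode (1b) val=0 bits=0x0 at bit 3: 0x02
type (1b) val=0 bits=0x0 at bit 4: 0x02
rsvd (3b) val=1 bits=0x1 at bit 5: 0x22
word = 0x22 → little-endian bytes:
  [0]=0x22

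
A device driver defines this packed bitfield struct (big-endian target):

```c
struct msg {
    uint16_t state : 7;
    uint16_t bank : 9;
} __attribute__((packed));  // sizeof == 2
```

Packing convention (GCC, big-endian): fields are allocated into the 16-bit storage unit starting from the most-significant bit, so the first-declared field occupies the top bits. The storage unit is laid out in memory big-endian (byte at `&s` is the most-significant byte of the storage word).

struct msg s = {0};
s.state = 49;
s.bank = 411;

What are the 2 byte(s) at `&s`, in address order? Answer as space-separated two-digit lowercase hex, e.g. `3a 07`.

state:7 = 49 → 0x31 << 9 → word 0x6200
bank:9 = 411 → 0x19b << 0 → word 0x639b
word = 0x639b → big-endian bytes:
  [0]=0x63  [1]=0x9b

63 9b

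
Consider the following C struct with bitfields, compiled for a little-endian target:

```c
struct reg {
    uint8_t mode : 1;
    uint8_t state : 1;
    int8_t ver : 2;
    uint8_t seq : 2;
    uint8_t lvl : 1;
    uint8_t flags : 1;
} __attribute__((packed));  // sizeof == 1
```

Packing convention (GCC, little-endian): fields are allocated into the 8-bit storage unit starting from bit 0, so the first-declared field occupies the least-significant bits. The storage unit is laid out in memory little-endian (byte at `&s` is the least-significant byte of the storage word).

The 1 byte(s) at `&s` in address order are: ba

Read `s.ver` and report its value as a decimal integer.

[0]=0xba (little-endian) → word 0xba
mode [0+:1] = (word>>0) & 0x1 = 0
state [1+:1] = (word>>1) & 0x1 = 1
ver [2+:2] = (word>>2) & 0x3 = 2  ←
seq [4+:2] = (word>>4) & 0x3 = 3
lvl [6+:1] = (word>>6) & 0x1 = 0
flags [7+:1] = (word>>7) & 0x1 = 1
ver signed 2b, MSB=1: 2 - 4 = -2

-2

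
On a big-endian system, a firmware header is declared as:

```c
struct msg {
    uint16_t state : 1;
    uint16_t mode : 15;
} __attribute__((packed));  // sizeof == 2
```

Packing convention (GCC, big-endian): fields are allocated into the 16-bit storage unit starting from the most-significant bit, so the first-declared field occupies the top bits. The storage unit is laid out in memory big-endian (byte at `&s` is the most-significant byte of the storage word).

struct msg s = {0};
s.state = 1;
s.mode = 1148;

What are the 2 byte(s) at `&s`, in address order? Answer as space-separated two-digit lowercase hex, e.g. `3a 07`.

84 7c

[15+:1] state=1 & 0x1 = 0x1; word=0x8000
[0+:15] mode=1148 & 0x7fff = 0x47c; word=0x847c
word = 0x847c → big-endian bytes:
  [0]=0x84  [1]=0x7c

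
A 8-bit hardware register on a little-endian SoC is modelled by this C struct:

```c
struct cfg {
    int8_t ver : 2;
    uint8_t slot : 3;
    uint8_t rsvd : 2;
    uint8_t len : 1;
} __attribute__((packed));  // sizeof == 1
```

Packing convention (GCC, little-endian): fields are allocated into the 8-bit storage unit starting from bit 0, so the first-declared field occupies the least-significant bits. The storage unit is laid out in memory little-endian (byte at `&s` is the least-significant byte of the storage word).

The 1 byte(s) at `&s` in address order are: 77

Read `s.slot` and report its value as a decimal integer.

[0]=0x77 (little-endian) → word 0x77
ver [0+:2] = (word>>0) & 0x3 = 3
slot [2+:3] = (word>>2) & 0x7 = 5  ←
rsvd [5+:2] = (word>>5) & 0x3 = 3
len [7+:1] = (word>>7) & 0x1 = 0

5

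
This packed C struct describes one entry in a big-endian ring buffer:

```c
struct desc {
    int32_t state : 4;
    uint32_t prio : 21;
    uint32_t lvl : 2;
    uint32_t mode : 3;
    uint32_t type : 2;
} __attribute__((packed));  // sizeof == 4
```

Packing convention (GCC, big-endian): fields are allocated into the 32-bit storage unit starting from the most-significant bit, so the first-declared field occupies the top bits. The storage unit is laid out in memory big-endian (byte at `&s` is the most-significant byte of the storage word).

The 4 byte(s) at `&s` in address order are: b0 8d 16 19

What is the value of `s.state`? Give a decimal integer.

-5

[0]=0xb0 [1]=0x8d [2]=0x16 [3]=0x19 (big-endian) → word 0xb08d1619
state [28+:4] = (word>>28) & 0xf = 11  ←
prio [7+:21] = (word>>7) & 0x1fffff = 72236
lvl [5+:2] = (word>>5) & 0x3 = 0
mode [2+:3] = (word>>2) & 0x7 = 6
type [0+:2] = (word>>0) & 0x3 = 1
state signed 4b, MSB=1: 11 - 16 = -5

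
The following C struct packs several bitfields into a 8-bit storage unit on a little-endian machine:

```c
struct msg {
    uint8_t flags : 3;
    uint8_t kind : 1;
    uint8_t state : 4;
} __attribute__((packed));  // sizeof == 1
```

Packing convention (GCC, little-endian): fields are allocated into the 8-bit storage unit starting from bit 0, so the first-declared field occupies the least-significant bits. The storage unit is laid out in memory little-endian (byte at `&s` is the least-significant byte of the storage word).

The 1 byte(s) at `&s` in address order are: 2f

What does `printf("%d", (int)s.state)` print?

2

[0]=0x2f (little-endian) → word 0x2f
flags [0+:3] = (word>>0) & 0x7 = 7
kind [3+:1] = (word>>3) & 0x1 = 1
state [4+:4] = (word>>4) & 0xf = 2  ←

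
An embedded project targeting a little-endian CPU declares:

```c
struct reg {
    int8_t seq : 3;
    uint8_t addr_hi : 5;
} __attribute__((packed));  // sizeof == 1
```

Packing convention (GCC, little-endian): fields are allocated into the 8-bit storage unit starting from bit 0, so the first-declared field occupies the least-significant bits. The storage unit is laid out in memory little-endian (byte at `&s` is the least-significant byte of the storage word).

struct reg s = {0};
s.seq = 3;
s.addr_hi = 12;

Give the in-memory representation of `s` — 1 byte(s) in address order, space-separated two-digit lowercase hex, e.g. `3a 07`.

63

seq (3b) val=3 bits=0x3 at bit 0: 0x03
addr_hi (5b) val=12 bits=0xc at bit 3: 0x63
word = 0x63 → little-endian bytes:
  [0]=0x63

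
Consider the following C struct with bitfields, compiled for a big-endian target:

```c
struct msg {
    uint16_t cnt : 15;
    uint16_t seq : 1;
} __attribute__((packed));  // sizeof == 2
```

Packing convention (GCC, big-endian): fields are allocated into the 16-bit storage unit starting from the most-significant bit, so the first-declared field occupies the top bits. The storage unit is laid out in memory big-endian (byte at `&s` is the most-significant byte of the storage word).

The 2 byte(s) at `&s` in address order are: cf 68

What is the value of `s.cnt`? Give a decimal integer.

[0]=0xcf [1]=0x68 (big-endian) → word 0xcf68
cnt [1+:15] = (word>>1) & 0x7fff = 26548  ←
seq [0+:1] = (word>>0) & 0x1 = 0

26548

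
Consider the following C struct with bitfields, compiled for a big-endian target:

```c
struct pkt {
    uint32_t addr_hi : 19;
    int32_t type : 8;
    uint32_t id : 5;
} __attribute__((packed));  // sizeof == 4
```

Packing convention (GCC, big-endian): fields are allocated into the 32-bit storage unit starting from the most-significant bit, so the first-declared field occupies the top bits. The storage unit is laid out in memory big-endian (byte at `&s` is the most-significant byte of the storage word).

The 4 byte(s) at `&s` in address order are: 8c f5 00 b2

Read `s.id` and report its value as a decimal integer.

18

[0]=0x8c [1]=0xf5 [2]=0x00 [3]=0xb2 (big-endian) → word 0x8cf500b2
addr_hi:19 @ bit 13 → (0x8cf500b2>>13)&0x7ffff = 0x467a8
type:8 @ bit 5 → (0x8cf500b2>>5)&0xff = 0x5
id:5 @ bit 0 → (0x8cf500b2>>0)&0x1f = 0x12  ←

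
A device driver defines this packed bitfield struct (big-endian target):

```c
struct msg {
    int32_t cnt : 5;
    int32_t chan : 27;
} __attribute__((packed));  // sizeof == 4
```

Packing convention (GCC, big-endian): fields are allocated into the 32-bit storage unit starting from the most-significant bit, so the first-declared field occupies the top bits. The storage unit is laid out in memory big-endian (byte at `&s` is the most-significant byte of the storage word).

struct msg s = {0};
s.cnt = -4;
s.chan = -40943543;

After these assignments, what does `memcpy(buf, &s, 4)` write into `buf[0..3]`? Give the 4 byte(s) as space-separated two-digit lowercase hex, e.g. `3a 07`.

[27+:5] cnt=-4 & 0x1f = 0x1c; word=0xe0000000
[0+:27] chan=-40943543 & 0x7ffffff = 0x58f4049; word=0xe58f4049
word = 0xe58f4049 → big-endian bytes:
  [0]=0xe5  [1]=0x8f  [2]=0x40  [3]=0x49

e5 8f 40 49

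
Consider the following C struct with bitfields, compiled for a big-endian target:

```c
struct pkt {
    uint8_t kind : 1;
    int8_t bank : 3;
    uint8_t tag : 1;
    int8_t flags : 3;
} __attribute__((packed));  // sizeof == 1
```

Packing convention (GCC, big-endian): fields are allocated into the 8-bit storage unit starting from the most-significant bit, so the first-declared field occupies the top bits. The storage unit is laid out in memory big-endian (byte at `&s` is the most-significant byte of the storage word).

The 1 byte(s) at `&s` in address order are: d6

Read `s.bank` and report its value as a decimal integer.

-3

[0]=0xd6 (big-endian) → word 0xd6
kind [7+:1] = (word>>7) & 0x1 = 1
bank [4+:3] = (word>>4) & 0x7 = 5  ←
tag [3+:1] = (word>>3) & 0x1 = 0
flags [0+:3] = (word>>0) & 0x7 = 6
bank signed 3b, MSB=1: 5 - 8 = -3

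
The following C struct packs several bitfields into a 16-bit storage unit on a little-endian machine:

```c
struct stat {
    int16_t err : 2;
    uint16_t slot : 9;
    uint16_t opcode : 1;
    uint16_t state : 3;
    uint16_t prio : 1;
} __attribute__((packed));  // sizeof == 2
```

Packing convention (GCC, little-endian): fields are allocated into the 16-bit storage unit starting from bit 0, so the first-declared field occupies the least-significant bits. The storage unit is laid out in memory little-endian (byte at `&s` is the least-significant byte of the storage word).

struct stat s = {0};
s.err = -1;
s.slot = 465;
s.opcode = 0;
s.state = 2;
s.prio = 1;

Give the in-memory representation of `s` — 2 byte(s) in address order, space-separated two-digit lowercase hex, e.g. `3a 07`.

47 a7

err:2 = -1 → 0x3 << 0 → word 0x0003
slot:9 = 465 → 0x1d1 << 2 → word 0x0747
opcode:1 = 0 → 0x0 << 11 → word 0x0747
state:3 = 2 → 0x2 << 12 → word 0x2747
prio:1 = 1 → 0x1 << 15 → word 0xa747
word = 0xa747 → little-endian bytes:
  [0]=0x47  [1]=0xa7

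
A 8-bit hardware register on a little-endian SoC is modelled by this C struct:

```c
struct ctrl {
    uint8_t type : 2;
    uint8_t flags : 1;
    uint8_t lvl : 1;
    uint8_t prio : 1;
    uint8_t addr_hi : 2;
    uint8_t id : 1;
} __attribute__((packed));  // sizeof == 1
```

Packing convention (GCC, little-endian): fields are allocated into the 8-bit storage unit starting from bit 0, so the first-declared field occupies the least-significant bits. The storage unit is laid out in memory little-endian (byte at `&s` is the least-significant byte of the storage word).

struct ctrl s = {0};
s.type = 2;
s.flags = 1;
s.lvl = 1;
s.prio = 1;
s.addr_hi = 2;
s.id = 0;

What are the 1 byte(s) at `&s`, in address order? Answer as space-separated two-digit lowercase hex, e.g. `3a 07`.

5e

type (2b) val=2 bits=0x2 at bit 0: 0x02
flags (1b) val=1 bits=0x1 at bit 2: 0x06
lvl (1b) val=1 bits=0x1 at bit 3: 0x0e
prio (1b) val=1 bits=0x1 at bit 4: 0x1e
addr_hi (2b) val=2 bits=0x2 at bit 5: 0x5e
id (1b) val=0 bits=0x0 at bit 7: 0x5e
word = 0x5e → little-endian bytes:
  [0]=0x5e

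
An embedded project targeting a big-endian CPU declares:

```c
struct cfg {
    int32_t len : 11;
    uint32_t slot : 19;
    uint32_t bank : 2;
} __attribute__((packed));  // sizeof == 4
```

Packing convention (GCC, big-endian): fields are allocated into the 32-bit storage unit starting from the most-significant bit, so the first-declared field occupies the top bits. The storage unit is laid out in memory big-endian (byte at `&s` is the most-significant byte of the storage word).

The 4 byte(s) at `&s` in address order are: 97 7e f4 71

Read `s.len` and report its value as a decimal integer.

-837

[0]=0x97 [1]=0x7e [2]=0xf4 [3]=0x71 (big-endian) → word 0x977ef471
len:11 @ bit 21 → (0x977ef471>>21)&0x7ff = 0x4bb  ←
slot:19 @ bit 2 → (0x977ef471>>2)&0x7ffff = 0x7bd1c
bank:2 @ bit 0 → (0x977ef471>>0)&0x3 = 0x1
len signed 11b, MSB=1: 1211 - 2048 = -837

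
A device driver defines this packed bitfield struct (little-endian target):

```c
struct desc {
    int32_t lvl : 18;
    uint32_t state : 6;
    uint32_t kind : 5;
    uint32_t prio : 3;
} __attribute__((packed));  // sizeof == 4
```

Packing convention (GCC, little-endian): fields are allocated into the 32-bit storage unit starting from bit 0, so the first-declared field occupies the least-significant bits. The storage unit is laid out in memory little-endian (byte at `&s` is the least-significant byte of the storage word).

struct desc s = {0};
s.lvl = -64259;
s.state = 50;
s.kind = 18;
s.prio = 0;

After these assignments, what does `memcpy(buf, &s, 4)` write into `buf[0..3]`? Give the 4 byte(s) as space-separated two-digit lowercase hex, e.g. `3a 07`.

fd 04 cb 12

lvl:18 = -64259 → 0x304fd << 0 → word 0x000304fd
state:6 = 50 → 0x32 << 18 → word 0x00cb04fd
kind:5 = 18 → 0x12 << 24 → word 0x12cb04fd
prio:3 = 0 → 0x0 << 29 → word 0x12cb04fd
word = 0x12cb04fd → little-endian bytes:
  [0]=0xfd  [1]=0x04  [2]=0xcb  [3]=0x12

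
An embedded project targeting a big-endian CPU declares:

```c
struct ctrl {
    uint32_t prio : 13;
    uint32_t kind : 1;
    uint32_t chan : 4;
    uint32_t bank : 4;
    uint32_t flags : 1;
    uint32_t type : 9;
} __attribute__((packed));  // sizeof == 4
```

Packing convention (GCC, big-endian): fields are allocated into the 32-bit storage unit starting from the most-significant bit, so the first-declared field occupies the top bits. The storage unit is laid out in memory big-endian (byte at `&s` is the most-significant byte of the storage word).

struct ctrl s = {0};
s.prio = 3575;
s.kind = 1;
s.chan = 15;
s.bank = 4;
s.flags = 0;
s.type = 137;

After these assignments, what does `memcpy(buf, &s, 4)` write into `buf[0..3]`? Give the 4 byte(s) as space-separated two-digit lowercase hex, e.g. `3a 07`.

[19+:13] prio=3575 & 0x1fff = 0xdf7; word=0x6fb80000
[18+:1] kind=1 & 0x1 = 0x1; word=0x6fbc0000
[14+:4] chan=15 & 0xf = 0xf; word=0x6fbfc000
[10+:4] bank=4 & 0xf = 0x4; word=0x6fbfd000
[9+:1] flags=0 & 0x1 = 0x0; word=0x6fbfd000
[0+:9] type=137 & 0x1ff = 0x89; word=0x6fbfd089
word = 0x6fbfd089 → big-endian bytes:
  [0]=0x6f  [1]=0xbf  [2]=0xd0  [3]=0x89

6f bf d0 89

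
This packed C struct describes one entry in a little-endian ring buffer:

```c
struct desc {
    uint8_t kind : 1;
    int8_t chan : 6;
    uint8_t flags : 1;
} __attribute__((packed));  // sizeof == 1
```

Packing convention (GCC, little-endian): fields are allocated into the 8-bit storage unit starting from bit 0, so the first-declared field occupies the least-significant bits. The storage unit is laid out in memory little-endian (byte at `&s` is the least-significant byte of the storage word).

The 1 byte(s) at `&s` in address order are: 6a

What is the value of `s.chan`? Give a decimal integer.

[0]=0x6a (little-endian) → word 0x6a
kind:1 @ bit 0 → (0x6a>>0)&0x1 = 0x0
chan:6 @ bit 1 → (0x6a>>1)&0x3f = 0x35  ←
flags:1 @ bit 7 → (0x6a>>7)&0x1 = 0x0
chan signed 6b, MSB=1: 53 - 64 = -11

-11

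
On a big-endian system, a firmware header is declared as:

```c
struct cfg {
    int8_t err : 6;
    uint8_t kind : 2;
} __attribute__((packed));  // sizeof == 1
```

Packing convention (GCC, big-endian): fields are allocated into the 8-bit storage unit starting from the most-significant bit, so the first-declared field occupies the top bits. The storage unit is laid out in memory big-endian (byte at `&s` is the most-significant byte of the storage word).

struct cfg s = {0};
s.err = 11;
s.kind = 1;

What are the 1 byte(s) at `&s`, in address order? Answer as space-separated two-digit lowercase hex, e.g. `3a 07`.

2d

err (6b) val=11 bits=0xb at bit 2: 0x2c
kind (2b) val=1 bits=0x1 at bit 0: 0x2d
word = 0x2d → big-endian bytes:
  [0]=0x2d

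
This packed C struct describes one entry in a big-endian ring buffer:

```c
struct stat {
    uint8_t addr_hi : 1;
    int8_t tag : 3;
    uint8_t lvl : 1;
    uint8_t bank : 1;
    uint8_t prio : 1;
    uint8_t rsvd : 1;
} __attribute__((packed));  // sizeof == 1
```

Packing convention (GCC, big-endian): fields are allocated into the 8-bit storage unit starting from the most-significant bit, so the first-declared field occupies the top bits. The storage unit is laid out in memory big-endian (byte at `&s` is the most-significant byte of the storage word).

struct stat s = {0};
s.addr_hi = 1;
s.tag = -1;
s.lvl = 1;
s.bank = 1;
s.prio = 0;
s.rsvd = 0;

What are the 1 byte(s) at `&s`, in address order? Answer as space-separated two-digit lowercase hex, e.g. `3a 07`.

fc

addr_hi:1 = 1 → 0x1 << 7 → word 0x80
tag:3 = -1 → 0x7 << 4 → word 0xf0
lvl:1 = 1 → 0x1 << 3 → word 0xf8
bank:1 = 1 → 0x1 << 2 → word 0xfc
prio:1 = 0 → 0x0 << 1 → word 0xfc
rsvd:1 = 0 → 0x0 << 0 → word 0xfc
word = 0xfc → big-endian bytes:
  [0]=0xfc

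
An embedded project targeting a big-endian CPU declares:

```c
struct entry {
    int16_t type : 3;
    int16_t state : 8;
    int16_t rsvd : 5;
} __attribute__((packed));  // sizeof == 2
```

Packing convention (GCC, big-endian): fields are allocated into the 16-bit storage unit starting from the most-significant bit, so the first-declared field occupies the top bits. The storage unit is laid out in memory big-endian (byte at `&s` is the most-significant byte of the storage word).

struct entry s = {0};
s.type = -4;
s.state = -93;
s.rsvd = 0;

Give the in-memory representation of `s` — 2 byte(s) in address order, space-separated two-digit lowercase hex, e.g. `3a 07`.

type:3 = -4 → 0x4 << 13 → word 0x8000
state:8 = -93 → 0xa3 << 5 → word 0x9460
rsvd:5 = 0 → 0x0 << 0 → word 0x9460
word = 0x9460 → big-endian bytes:
  [0]=0x94  [1]=0x60

94 60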